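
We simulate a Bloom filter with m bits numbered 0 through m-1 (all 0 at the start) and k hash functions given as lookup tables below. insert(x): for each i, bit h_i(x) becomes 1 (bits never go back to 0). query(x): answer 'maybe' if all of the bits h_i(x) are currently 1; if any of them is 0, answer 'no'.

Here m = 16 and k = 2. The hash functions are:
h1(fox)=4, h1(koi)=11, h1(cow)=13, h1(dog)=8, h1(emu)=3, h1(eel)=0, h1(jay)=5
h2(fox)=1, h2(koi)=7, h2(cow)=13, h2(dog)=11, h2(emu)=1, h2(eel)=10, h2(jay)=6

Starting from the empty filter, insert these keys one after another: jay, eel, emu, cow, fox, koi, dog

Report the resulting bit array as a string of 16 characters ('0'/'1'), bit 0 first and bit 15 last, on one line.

Answer: 1101111110110100

Derivation:
Start: bits=0000000000000000
After insert 'jay': sets bits 5 6 -> bits=0000011000000000
After insert 'eel': sets bits 0 10 -> bits=1000011000100000
After insert 'emu': sets bits 1 3 -> bits=1101011000100000
After insert 'cow': sets bits 13 -> bits=1101011000100100
After insert 'fox': sets bits 1 4 -> bits=1101111000100100
After insert 'koi': sets bits 7 11 -> bits=1101111100110100
After insert 'dog': sets bits 8 11 -> bits=1101111110110100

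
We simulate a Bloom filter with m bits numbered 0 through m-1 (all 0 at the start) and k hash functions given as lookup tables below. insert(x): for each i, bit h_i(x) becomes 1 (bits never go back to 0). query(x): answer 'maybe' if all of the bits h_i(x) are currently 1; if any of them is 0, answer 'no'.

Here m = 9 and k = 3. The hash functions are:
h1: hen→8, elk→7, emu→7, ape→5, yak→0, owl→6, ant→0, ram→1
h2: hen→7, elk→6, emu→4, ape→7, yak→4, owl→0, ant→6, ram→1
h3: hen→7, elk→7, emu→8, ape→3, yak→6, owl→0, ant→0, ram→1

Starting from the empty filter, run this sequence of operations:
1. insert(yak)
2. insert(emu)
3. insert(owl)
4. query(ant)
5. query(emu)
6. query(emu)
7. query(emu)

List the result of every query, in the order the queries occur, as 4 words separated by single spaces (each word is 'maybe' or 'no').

Start: bits=000000000
Op 1: insert yak -> sets bits 0 4 6 -> bits=100010100
Op 2: insert emu -> sets bits 4 7 8 -> bits=100010111
Op 3: insert owl -> sets bits 0 6 -> bits=100010111
Op 4: query ant -> checks bit0=1, bit6=1 (all 1) -> maybe
Op 5: query emu -> checks bit4=1, bit7=1, bit8=1 (all 1) -> maybe
Op 6: query emu -> checks bit4=1, bit7=1, bit8=1 (all 1) -> maybe
Op 7: query emu -> checks bit4=1, bit7=1, bit8=1 (all 1) -> maybe
Query results in order: maybe maybe maybe maybe

Answer: maybe maybe maybe maybe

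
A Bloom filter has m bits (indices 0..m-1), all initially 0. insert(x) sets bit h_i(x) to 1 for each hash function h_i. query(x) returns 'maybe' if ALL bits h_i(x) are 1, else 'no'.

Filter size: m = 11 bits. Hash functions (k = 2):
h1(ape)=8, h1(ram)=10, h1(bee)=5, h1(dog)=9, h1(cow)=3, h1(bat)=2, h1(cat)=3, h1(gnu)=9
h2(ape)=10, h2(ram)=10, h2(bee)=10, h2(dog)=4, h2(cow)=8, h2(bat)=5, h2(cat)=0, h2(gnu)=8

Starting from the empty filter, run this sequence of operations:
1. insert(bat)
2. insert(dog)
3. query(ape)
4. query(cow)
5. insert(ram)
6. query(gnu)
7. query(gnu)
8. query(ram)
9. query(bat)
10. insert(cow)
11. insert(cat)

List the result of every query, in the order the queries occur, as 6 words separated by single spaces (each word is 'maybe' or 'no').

Answer: no no no no maybe maybe

Derivation:
Start: bits=00000000000
Op 1: insert bat -> sets bits 2 5 -> bits=00100100000
Op 2: insert dog -> sets bits 4 9 -> bits=00101100010
Op 3: query ape -> checks bit8=0, bit10=0 (has a 0) -> no
Op 4: query cow -> checks bit3=0, bit8=0 (has a 0) -> no
Op 5: insert ram -> sets bits 10 -> bits=00101100011
Op 6: query gnu -> checks bit8=0, bit9=1 (has a 0) -> no
Op 7: query gnu -> checks bit8=0, bit9=1 (has a 0) -> no
Op 8: query ram -> checks bit10=1 (all 1) -> maybe
Op 9: query bat -> checks bit2=1, bit5=1 (all 1) -> maybe
Op 10: insert cow -> sets bits 3 8 -> bits=00111100111
Op 11: insert cat -> sets bits 0 3 -> bits=10111100111
Query results in order: no no no no maybe maybe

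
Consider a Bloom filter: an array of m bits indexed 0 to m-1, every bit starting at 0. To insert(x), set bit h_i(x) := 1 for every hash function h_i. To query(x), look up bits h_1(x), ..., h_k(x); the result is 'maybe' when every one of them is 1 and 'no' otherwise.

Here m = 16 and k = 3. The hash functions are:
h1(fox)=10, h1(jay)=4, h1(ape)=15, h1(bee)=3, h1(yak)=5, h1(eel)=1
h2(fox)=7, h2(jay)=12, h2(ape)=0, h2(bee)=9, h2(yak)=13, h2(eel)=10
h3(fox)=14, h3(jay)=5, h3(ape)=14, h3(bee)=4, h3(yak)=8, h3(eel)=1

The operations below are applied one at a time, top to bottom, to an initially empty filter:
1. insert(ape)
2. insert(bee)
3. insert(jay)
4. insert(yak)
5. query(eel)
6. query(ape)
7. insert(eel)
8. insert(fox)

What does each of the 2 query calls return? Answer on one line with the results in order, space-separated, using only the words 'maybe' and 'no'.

Start: bits=0000000000000000
Op 1: insert ape -> sets bits 0 14 15 -> bits=1000000000000011
Op 2: insert bee -> sets bits 3 4 9 -> bits=1001100001000011
Op 3: insert jay -> sets bits 4 5 12 -> bits=1001110001001011
Op 4: insert yak -> sets bits 5 8 13 -> bits=1001110011001111
Op 5: query eel -> checks bit1=0, bit10=0 (has a 0) -> no
Op 6: query ape -> checks bit0=1, bit14=1, bit15=1 (all 1) -> maybe
Op 7: insert eel -> sets bits 1 10 -> bits=1101110011101111
Op 8: insert fox -> sets bits 7 10 14 -> bits=1101110111101111
Query results in order: no maybe

Answer: no maybe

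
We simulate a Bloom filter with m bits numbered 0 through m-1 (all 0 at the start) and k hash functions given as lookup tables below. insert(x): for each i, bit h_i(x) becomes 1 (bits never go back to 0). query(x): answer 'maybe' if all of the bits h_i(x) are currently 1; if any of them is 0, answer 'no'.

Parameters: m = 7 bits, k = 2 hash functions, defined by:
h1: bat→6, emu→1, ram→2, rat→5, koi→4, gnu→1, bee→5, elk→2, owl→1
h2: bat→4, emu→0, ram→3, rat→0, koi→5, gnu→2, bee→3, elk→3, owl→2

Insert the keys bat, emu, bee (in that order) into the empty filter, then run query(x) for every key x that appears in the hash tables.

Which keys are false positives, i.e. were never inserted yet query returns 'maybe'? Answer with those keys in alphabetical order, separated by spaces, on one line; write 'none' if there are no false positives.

Answer: koi rat

Derivation:
Start: bits=0000000
After insert 'bat': sets bits 4 6 -> bits=0000101
After insert 'emu': sets bits 0 1 -> bits=1100101
After insert 'bee': sets bits 3 5 -> bits=1101111
Not inserted: elk gnu koi owl ram rat — query each against bits=1101111:
query elk: checks bit2=0, bit3=1 (has a 0) -> no => not a false positive
query gnu: checks bit1=1, bit2=0 (has a 0) -> no => not a false positive
query koi: checks bit4=1, bit5=1 (all 1) -> maybe => FALSE POSITIVE
query owl: checks bit1=1, bit2=0 (has a 0) -> no => not a false positive
query ram: checks bit2=0, bit3=1 (has a 0) -> no => not a false positive
query rat: checks bit0=1, bit5=1 (all 1) -> maybe => FALSE POSITIVE
False positives (alphabetical): koi rat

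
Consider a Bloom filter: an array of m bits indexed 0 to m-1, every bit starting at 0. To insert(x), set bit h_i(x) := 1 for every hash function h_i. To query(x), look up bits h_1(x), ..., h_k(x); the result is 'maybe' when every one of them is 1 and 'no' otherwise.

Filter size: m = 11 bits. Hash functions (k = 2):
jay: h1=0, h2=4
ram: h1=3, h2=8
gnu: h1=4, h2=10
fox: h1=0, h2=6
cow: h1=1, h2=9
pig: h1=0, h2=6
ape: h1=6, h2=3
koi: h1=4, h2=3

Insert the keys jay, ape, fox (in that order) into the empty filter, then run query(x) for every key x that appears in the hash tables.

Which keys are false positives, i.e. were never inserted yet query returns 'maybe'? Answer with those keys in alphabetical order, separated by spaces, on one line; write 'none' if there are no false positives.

Start: bits=00000000000
After insert 'jay': sets bits 0 4 -> bits=10001000000
After insert 'ape': sets bits 3 6 -> bits=10011010000
After insert 'fox': sets bits 0 6 -> bits=10011010000
Not inserted: cow gnu koi pig ram — query each against bits=10011010000:
query cow: checks bit1=0, bit9=0 (has a 0) -> no => not a false positive
query gnu: checks bit4=1, bit10=0 (has a 0) -> no => not a false positive
query koi: checks bit3=1, bit4=1 (all 1) -> maybe => FALSE POSITIVE
query pig: checks bit0=1, bit6=1 (all 1) -> maybe => FALSE POSITIVE
query ram: checks bit3=1, bit8=0 (has a 0) -> no => not a false positive
False positives (alphabetical): koi pig

Answer: koi pig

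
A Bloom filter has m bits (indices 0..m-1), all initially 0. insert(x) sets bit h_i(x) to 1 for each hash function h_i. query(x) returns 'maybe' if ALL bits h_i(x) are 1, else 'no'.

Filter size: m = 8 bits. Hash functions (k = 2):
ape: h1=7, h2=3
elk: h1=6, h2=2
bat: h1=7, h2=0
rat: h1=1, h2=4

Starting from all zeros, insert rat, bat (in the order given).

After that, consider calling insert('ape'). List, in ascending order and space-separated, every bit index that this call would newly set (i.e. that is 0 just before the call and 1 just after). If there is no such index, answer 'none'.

Start: bits=00000000
After insert 'rat': sets bits 1 4 -> bits=01001000
After insert 'bat': sets bits 0 7 -> bits=11001001
insert 'ape' would touch bits 3 7; currently bit3=0, bit7=1
Bits that are 0 among those (would change 0->1): 3

Answer: 3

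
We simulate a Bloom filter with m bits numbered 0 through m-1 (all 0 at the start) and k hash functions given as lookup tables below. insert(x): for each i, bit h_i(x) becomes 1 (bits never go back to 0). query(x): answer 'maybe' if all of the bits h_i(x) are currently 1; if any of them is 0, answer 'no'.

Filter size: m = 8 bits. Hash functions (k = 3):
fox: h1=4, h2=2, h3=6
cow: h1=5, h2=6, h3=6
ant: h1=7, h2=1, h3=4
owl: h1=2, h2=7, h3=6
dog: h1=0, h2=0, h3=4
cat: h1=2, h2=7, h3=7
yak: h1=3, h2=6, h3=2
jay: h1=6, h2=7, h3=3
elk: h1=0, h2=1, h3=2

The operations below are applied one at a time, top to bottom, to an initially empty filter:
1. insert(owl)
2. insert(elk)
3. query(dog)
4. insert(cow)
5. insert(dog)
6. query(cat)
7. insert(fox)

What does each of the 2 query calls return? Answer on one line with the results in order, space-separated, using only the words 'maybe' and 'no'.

Answer: no maybe

Derivation:
Start: bits=00000000
Op 1: insert owl -> sets bits 2 6 7 -> bits=00100011
Op 2: insert elk -> sets bits 0 1 2 -> bits=11100011
Op 3: query dog -> checks bit0=1, bit4=0 (has a 0) -> no
Op 4: insert cow -> sets bits 5 6 -> bits=11100111
Op 5: insert dog -> sets bits 0 4 -> bits=11101111
Op 6: query cat -> checks bit2=1, bit7=1 (all 1) -> maybe
Op 7: insert fox -> sets bits 2 4 6 -> bits=11101111
Query results in order: no maybe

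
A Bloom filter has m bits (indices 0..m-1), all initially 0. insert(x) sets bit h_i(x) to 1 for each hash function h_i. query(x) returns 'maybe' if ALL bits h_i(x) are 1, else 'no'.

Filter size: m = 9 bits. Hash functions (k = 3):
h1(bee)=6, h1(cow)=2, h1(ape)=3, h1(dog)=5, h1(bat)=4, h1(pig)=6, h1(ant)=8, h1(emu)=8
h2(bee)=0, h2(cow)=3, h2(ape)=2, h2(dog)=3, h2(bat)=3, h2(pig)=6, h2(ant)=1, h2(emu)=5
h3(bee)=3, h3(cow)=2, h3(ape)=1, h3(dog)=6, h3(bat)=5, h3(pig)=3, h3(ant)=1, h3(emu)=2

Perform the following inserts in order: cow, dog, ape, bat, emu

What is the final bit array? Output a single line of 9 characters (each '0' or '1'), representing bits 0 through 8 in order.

Start: bits=000000000
After insert 'cow': sets bits 2 3 -> bits=001100000
After insert 'dog': sets bits 3 5 6 -> bits=001101100
After insert 'ape': sets bits 1 2 3 -> bits=011101100
After insert 'bat': sets bits 3 4 5 -> bits=011111100
After insert 'emu': sets bits 2 5 8 -> bits=011111101

Answer: 011111101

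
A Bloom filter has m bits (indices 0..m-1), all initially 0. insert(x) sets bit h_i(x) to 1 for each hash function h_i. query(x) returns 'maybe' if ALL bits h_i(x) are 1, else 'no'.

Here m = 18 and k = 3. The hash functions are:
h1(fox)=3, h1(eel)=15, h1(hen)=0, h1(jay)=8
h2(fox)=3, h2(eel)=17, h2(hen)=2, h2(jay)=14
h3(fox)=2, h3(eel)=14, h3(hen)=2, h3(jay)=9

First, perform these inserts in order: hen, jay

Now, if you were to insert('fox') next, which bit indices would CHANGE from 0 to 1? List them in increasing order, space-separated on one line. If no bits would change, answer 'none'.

Start: bits=000000000000000000
After insert 'hen': sets bits 0 2 -> bits=101000000000000000
After insert 'jay': sets bits 8 9 14 -> bits=101000001100001000
insert 'fox' would touch bits 2 3; currently bit2=1, bit3=0
Bits that are 0 among those (would change 0->1): 3

Answer: 3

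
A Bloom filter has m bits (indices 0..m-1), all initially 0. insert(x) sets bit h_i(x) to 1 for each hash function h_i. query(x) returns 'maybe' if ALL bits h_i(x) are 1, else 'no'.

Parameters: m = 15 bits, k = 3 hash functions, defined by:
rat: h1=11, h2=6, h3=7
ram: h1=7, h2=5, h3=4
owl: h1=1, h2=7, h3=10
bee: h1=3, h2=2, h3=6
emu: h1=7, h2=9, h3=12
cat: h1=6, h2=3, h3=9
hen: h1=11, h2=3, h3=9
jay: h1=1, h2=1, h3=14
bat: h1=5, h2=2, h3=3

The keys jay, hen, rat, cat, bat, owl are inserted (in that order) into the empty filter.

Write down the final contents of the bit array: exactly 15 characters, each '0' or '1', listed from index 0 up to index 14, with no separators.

Start: bits=000000000000000
After insert 'jay': sets bits 1 14 -> bits=010000000000001
After insert 'hen': sets bits 3 9 11 -> bits=010100000101001
After insert 'rat': sets bits 6 7 11 -> bits=010100110101001
After insert 'cat': sets bits 3 6 9 -> bits=010100110101001
After insert 'bat': sets bits 2 3 5 -> bits=011101110101001
After insert 'owl': sets bits 1 7 10 -> bits=011101110111001

Answer: 011101110111001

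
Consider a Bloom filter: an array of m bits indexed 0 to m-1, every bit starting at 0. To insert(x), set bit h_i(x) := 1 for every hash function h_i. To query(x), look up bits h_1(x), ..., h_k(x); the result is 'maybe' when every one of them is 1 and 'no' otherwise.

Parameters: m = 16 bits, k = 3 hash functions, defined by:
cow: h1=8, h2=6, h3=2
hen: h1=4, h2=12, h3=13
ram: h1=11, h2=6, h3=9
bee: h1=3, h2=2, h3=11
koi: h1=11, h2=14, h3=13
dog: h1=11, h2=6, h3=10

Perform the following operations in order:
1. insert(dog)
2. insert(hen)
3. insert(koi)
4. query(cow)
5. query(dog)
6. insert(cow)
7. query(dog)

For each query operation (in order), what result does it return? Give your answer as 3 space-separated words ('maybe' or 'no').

Start: bits=0000000000000000
Op 1: insert dog -> sets bits 6 10 11 -> bits=0000001000110000
Op 2: insert hen -> sets bits 4 12 13 -> bits=0000101000111100
Op 3: insert koi -> sets bits 11 13 14 -> bits=0000101000111110
Op 4: query cow -> checks bit2=0, bit6=1, bit8=0 (has a 0) -> no
Op 5: query dog -> checks bit6=1, bit10=1, bit11=1 (all 1) -> maybe
Op 6: insert cow -> sets bits 2 6 8 -> bits=0010101010111110
Op 7: query dog -> checks bit6=1, bit10=1, bit11=1 (all 1) -> maybe
Query results in order: no maybe maybe

Answer: no maybe maybe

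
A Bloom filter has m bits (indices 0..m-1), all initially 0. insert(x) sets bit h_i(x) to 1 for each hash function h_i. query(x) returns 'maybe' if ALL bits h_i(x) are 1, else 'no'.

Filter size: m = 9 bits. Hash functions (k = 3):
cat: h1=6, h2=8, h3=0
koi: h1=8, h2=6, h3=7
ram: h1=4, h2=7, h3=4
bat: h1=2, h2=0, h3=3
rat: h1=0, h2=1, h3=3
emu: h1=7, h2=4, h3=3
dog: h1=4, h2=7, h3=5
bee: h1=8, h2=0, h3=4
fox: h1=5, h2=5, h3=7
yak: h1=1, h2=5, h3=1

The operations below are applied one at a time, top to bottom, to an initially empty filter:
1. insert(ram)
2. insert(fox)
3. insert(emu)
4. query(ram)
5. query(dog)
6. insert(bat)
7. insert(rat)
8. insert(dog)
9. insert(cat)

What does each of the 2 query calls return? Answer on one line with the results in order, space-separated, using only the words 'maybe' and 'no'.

Start: bits=000000000
Op 1: insert ram -> sets bits 4 7 -> bits=000010010
Op 2: insert fox -> sets bits 5 7 -> bits=000011010
Op 3: insert emu -> sets bits 3 4 7 -> bits=000111010
Op 4: query ram -> checks bit4=1, bit7=1 (all 1) -> maybe
Op 5: query dog -> checks bit4=1, bit5=1, bit7=1 (all 1) -> maybe
Op 6: insert bat -> sets bits 0 2 3 -> bits=101111010
Op 7: insert rat -> sets bits 0 1 3 -> bits=111111010
Op 8: insert dog -> sets bits 4 5 7 -> bits=111111010
Op 9: insert cat -> sets bits 0 6 8 -> bits=111111111
Query results in order: maybe maybe

Answer: maybe maybe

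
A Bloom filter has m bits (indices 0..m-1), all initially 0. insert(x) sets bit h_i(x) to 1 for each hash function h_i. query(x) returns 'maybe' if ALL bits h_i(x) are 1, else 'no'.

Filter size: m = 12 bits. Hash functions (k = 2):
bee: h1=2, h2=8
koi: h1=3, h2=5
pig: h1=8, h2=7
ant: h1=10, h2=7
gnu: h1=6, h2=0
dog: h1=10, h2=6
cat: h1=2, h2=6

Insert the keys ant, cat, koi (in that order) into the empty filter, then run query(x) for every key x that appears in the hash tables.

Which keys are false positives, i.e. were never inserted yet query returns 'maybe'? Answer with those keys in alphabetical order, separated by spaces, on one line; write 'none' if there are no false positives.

Start: bits=000000000000
After insert 'ant': sets bits 7 10 -> bits=000000010010
After insert 'cat': sets bits 2 6 -> bits=001000110010
After insert 'koi': sets bits 3 5 -> bits=001101110010
Not inserted: bee dog gnu pig — query each against bits=001101110010:
query bee: checks bit2=1, bit8=0 (has a 0) -> no => not a false positive
query dog: checks bit6=1, bit10=1 (all 1) -> maybe => FALSE POSITIVE
query gnu: checks bit0=0, bit6=1 (has a 0) -> no => not a false positive
query pig: checks bit7=1, bit8=0 (has a 0) -> no => not a false positive
False positives (alphabetical): dog

Answer: dog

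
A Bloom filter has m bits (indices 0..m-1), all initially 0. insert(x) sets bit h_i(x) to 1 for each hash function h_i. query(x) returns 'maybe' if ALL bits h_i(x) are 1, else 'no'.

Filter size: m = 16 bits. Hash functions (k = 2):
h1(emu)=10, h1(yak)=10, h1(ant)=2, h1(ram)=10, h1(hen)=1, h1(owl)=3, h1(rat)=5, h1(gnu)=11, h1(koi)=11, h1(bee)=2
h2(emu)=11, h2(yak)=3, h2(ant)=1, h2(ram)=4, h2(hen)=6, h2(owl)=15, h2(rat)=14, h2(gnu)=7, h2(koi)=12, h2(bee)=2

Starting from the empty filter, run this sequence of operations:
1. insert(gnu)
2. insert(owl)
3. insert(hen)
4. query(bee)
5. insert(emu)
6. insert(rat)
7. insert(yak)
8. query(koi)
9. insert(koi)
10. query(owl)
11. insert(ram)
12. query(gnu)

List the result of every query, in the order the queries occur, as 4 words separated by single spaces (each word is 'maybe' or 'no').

Start: bits=0000000000000000
Op 1: insert gnu -> sets bits 7 11 -> bits=0000000100010000
Op 2: insert owl -> sets bits 3 15 -> bits=0001000100010001
Op 3: insert hen -> sets bits 1 6 -> bits=0101001100010001
Op 4: query bee -> checks bit2=0 (has a 0) -> no
Op 5: insert emu -> sets bits 10 11 -> bits=0101001100110001
Op 6: insert rat -> sets bits 5 14 -> bits=0101011100110011
Op 7: insert yak -> sets bits 3 10 -> bits=0101011100110011
Op 8: query koi -> checks bit11=1, bit12=0 (has a 0) -> no
Op 9: insert koi -> sets bits 11 12 -> bits=0101011100111011
Op 10: query owl -> checks bit3=1, bit15=1 (all 1) -> maybe
Op 11: insert ram -> sets bits 4 10 -> bits=0101111100111011
Op 12: query gnu -> checks bit7=1, bit11=1 (all 1) -> maybe
Query results in order: no no maybe maybe

Answer: no no maybe maybe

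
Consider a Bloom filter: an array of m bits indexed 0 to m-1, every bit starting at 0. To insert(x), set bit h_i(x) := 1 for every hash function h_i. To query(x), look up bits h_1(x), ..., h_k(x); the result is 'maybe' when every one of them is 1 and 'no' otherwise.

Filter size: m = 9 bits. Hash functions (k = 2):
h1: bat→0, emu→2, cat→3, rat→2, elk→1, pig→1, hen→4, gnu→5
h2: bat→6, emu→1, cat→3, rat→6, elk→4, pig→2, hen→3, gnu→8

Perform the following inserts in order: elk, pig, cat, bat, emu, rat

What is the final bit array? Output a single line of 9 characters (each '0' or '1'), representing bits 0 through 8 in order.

Start: bits=000000000
After insert 'elk': sets bits 1 4 -> bits=010010000
After insert 'pig': sets bits 1 2 -> bits=011010000
After insert 'cat': sets bits 3 -> bits=011110000
After insert 'bat': sets bits 0 6 -> bits=111110100
After insert 'emu': sets bits 1 2 -> bits=111110100
After insert 'rat': sets bits 2 6 -> bits=111110100

Answer: 111110100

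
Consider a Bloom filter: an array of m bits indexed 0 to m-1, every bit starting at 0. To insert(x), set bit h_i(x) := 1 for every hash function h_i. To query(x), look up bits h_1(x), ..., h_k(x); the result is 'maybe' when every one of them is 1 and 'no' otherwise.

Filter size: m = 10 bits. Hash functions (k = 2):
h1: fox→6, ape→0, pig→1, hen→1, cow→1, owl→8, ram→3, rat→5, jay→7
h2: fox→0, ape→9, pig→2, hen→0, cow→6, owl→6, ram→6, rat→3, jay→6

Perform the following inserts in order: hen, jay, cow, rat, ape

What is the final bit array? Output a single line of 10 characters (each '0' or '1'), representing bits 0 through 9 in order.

Answer: 1101011101

Derivation:
Start: bits=0000000000
After insert 'hen': sets bits 0 1 -> bits=1100000000
After insert 'jay': sets bits 6 7 -> bits=1100001100
After insert 'cow': sets bits 1 6 -> bits=1100001100
After insert 'rat': sets bits 3 5 -> bits=1101011100
After insert 'ape': sets bits 0 9 -> bits=1101011101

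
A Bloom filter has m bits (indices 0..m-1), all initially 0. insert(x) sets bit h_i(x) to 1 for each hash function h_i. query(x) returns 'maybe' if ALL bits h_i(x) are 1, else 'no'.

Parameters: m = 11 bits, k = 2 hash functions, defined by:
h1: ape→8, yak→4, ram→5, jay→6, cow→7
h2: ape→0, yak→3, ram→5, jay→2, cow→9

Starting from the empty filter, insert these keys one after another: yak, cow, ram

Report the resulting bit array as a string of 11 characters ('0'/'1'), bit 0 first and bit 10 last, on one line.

Start: bits=00000000000
After insert 'yak': sets bits 3 4 -> bits=00011000000
After insert 'cow': sets bits 7 9 -> bits=00011001010
After insert 'ram': sets bits 5 -> bits=00011101010

Answer: 00011101010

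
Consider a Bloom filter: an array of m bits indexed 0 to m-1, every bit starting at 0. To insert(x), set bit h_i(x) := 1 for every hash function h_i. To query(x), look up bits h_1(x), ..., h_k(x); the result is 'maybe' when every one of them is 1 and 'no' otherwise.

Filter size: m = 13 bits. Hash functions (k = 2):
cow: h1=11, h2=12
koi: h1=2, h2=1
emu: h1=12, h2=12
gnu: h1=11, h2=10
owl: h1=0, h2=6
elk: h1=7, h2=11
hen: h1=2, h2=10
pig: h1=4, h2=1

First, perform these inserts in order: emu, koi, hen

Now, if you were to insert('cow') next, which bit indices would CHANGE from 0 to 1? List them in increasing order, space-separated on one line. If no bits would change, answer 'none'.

Start: bits=0000000000000
After insert 'emu': sets bits 12 -> bits=0000000000001
After insert 'koi': sets bits 1 2 -> bits=0110000000001
After insert 'hen': sets bits 2 10 -> bits=0110000000101
insert 'cow' would touch bits 11 12; currently bit11=0, bit12=1
Bits that are 0 among those (would change 0->1): 11

Answer: 11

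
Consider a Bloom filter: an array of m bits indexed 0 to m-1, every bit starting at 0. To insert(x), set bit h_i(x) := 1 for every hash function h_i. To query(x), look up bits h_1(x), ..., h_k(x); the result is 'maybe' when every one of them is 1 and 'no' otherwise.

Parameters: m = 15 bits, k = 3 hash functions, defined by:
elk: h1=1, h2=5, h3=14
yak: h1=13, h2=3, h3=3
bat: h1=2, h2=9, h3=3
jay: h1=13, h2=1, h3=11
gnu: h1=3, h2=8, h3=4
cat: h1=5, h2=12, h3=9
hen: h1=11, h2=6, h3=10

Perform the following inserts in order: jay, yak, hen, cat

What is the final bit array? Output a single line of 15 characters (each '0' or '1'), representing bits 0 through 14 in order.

Start: bits=000000000000000
After insert 'jay': sets bits 1 11 13 -> bits=010000000001010
After insert 'yak': sets bits 3 13 -> bits=010100000001010
After insert 'hen': sets bits 6 10 11 -> bits=010100100011010
After insert 'cat': sets bits 5 9 12 -> bits=010101100111110

Answer: 010101100111110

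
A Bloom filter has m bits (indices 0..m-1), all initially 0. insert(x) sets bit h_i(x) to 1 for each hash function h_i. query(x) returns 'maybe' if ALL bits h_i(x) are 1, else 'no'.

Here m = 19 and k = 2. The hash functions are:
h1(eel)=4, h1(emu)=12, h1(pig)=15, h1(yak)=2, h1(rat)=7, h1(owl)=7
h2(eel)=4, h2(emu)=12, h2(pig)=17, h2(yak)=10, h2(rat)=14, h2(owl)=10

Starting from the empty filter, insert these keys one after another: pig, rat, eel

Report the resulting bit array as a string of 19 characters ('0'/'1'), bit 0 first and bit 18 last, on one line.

Start: bits=0000000000000000000
After insert 'pig': sets bits 15 17 -> bits=0000000000000001010
After insert 'rat': sets bits 7 14 -> bits=0000000100000011010
After insert 'eel': sets bits 4 -> bits=0000100100000011010

Answer: 0000100100000011010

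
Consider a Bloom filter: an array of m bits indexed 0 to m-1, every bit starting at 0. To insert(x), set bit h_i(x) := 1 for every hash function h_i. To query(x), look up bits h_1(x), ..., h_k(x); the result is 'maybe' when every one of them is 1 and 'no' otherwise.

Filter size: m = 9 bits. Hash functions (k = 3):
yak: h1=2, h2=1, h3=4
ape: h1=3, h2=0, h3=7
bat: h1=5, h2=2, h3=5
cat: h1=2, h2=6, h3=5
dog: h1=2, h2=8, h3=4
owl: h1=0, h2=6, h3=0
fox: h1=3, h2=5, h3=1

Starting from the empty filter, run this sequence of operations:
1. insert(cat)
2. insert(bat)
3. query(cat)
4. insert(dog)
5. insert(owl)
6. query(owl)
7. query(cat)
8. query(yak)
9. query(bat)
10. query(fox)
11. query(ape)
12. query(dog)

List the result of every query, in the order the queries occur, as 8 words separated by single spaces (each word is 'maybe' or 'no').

Start: bits=000000000
Op 1: insert cat -> sets bits 2 5 6 -> bits=001001100
Op 2: insert bat -> sets bits 2 5 -> bits=001001100
Op 3: query cat -> checks bit2=1, bit5=1, bit6=1 (all 1) -> maybe
Op 4: insert dog -> sets bits 2 4 8 -> bits=001011101
Op 5: insert owl -> sets bits 0 6 -> bits=101011101
Op 6: query owl -> checks bit0=1, bit6=1 (all 1) -> maybe
Op 7: query cat -> checks bit2=1, bit5=1, bit6=1 (all 1) -> maybe
Op 8: query yak -> checks bit1=0, bit2=1, bit4=1 (has a 0) -> no
Op 9: query bat -> checks bit2=1, bit5=1 (all 1) -> maybe
Op 10: query fox -> checks bit1=0, bit3=0, bit5=1 (has a 0) -> no
Op 11: query ape -> checks bit0=1, bit3=0, bit7=0 (has a 0) -> no
Op 12: query dog -> checks bit2=1, bit4=1, bit8=1 (all 1) -> maybe
Query results in order: maybe maybe maybe no maybe no no maybe

Answer: maybe maybe maybe no maybe no no maybe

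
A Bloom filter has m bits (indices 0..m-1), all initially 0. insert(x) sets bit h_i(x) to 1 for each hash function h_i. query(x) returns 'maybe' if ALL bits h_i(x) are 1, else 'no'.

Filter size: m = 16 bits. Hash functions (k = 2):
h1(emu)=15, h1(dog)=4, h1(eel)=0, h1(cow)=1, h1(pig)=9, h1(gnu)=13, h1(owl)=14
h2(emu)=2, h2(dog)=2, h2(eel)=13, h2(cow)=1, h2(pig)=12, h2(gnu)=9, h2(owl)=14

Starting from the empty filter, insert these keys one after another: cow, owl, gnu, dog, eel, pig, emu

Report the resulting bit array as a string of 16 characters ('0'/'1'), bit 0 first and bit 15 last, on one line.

Answer: 1110100001001111

Derivation:
Start: bits=0000000000000000
After insert 'cow': sets bits 1 -> bits=0100000000000000
After insert 'owl': sets bits 14 -> bits=0100000000000010
After insert 'gnu': sets bits 9 13 -> bits=0100000001000110
After insert 'dog': sets bits 2 4 -> bits=0110100001000110
After insert 'eel': sets bits 0 13 -> bits=1110100001000110
After insert 'pig': sets bits 9 12 -> bits=1110100001001110
After insert 'emu': sets bits 2 15 -> bits=1110100001001111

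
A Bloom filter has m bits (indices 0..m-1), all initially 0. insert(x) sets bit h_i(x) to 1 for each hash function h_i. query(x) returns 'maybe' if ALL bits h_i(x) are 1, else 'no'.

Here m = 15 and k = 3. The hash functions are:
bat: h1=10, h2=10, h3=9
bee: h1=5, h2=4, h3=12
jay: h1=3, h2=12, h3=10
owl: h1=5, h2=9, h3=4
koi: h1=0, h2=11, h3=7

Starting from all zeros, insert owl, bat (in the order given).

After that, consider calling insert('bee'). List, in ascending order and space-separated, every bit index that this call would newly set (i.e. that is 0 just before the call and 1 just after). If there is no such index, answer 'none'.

Answer: 12

Derivation:
Start: bits=000000000000000
After insert 'owl': sets bits 4 5 9 -> bits=000011000100000
After insert 'bat': sets bits 9 10 -> bits=000011000110000
insert 'bee' would touch bits 4 5 12; currently bit4=1, bit5=1, bit12=0
Bits that are 0 among those (would change 0->1): 12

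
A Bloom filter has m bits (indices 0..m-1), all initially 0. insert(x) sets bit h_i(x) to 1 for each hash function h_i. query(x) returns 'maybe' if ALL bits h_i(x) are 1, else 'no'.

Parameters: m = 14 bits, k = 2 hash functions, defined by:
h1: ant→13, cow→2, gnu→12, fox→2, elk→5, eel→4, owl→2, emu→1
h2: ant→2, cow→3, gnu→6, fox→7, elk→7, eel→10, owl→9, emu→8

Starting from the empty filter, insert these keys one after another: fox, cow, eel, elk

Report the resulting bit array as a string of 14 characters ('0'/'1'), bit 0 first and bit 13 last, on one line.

Start: bits=00000000000000
After insert 'fox': sets bits 2 7 -> bits=00100001000000
After insert 'cow': sets bits 2 3 -> bits=00110001000000
After insert 'eel': sets bits 4 10 -> bits=00111001001000
After insert 'elk': sets bits 5 7 -> bits=00111101001000

Answer: 00111101001000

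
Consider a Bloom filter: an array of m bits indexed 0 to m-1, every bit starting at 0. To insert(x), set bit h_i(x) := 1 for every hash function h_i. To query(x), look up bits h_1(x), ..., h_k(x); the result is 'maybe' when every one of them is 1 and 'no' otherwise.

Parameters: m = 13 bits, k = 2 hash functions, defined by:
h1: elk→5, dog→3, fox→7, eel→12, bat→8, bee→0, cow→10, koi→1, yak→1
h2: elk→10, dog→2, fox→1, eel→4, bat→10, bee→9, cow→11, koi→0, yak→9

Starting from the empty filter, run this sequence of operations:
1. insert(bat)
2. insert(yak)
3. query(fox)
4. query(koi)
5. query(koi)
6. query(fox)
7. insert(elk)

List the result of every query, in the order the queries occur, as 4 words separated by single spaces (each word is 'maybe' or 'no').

Start: bits=0000000000000
Op 1: insert bat -> sets bits 8 10 -> bits=0000000010100
Op 2: insert yak -> sets bits 1 9 -> bits=0100000011100
Op 3: query fox -> checks bit1=1, bit7=0 (has a 0) -> no
Op 4: query koi -> checks bit0=0, bit1=1 (has a 0) -> no
Op 5: query koi -> checks bit0=0, bit1=1 (has a 0) -> no
Op 6: query fox -> checks bit1=1, bit7=0 (has a 0) -> no
Op 7: insert elk -> sets bits 5 10 -> bits=0100010011100
Query results in order: no no no no

Answer: no no no no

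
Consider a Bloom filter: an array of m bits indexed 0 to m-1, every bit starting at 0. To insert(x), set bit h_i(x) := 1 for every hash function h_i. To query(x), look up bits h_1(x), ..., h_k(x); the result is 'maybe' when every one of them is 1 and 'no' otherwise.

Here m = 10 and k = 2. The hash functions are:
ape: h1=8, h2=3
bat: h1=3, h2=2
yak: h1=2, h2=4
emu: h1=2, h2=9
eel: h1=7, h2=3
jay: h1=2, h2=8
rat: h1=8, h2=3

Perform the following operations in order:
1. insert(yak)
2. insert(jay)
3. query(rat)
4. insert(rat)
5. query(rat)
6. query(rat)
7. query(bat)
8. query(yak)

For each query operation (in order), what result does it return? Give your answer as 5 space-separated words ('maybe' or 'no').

Start: bits=0000000000
Op 1: insert yak -> sets bits 2 4 -> bits=0010100000
Op 2: insert jay -> sets bits 2 8 -> bits=0010100010
Op 3: query rat -> checks bit3=0, bit8=1 (has a 0) -> no
Op 4: insert rat -> sets bits 3 8 -> bits=0011100010
Op 5: query rat -> checks bit3=1, bit8=1 (all 1) -> maybe
Op 6: query rat -> checks bit3=1, bit8=1 (all 1) -> maybe
Op 7: query bat -> checks bit2=1, bit3=1 (all 1) -> maybe
Op 8: query yak -> checks bit2=1, bit4=1 (all 1) -> maybe
Query results in order: no maybe maybe maybe maybe

Answer: no maybe maybe maybe maybe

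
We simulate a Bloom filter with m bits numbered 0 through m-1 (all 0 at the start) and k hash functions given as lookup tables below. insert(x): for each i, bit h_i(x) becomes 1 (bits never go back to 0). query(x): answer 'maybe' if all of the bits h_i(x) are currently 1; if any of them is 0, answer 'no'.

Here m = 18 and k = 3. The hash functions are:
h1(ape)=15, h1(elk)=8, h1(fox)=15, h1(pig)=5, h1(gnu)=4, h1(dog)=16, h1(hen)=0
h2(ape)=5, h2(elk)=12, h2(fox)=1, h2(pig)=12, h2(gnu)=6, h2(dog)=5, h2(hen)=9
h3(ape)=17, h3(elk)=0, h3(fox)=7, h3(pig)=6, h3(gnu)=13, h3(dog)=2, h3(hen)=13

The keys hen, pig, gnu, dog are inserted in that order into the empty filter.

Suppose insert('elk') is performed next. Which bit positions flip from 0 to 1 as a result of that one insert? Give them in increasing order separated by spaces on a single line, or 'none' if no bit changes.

Start: bits=000000000000000000
After insert 'hen': sets bits 0 9 13 -> bits=100000000100010000
After insert 'pig': sets bits 5 6 12 -> bits=100001100100110000
After insert 'gnu': sets bits 4 6 13 -> bits=100011100100110000
After insert 'dog': sets bits 2 5 16 -> bits=101011100100110010
insert 'elk' would touch bits 0 8 12; currently bit0=1, bit8=0, bit12=1
Bits that are 0 among those (would change 0->1): 8

Answer: 8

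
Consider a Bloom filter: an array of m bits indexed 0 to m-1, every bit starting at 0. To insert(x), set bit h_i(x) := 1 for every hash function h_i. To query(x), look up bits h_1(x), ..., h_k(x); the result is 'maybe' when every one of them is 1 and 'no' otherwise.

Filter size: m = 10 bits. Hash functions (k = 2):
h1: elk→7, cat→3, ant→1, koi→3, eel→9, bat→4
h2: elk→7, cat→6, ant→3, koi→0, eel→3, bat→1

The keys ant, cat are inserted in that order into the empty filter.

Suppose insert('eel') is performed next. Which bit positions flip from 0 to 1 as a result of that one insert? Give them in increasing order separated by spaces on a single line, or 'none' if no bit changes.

Answer: 9

Derivation:
Start: bits=0000000000
After insert 'ant': sets bits 1 3 -> bits=0101000000
After insert 'cat': sets bits 3 6 -> bits=0101001000
insert 'eel' would touch bits 3 9; currently bit3=1, bit9=0
Bits that are 0 among those (would change 0->1): 9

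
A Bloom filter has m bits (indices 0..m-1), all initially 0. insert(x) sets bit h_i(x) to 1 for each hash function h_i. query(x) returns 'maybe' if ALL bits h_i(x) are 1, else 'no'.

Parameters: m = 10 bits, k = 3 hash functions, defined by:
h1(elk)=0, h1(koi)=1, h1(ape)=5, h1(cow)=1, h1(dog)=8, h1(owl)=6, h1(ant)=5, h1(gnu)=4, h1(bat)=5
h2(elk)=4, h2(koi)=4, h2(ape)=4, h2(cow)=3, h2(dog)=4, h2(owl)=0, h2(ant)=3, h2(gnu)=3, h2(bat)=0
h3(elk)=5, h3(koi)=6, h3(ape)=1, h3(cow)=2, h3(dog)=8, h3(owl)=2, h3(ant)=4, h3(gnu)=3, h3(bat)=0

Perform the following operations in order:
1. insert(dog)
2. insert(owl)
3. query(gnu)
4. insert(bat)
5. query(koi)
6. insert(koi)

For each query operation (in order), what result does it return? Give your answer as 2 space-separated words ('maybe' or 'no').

Start: bits=0000000000
Op 1: insert dog -> sets bits 4 8 -> bits=0000100010
Op 2: insert owl -> sets bits 0 2 6 -> bits=1010101010
Op 3: query gnu -> checks bit3=0, bit4=1 (has a 0) -> no
Op 4: insert bat -> sets bits 0 5 -> bits=1010111010
Op 5: query koi -> checks bit1=0, bit4=1, bit6=1 (has a 0) -> no
Op 6: insert koi -> sets bits 1 4 6 -> bits=1110111010
Query results in order: no no

Answer: no no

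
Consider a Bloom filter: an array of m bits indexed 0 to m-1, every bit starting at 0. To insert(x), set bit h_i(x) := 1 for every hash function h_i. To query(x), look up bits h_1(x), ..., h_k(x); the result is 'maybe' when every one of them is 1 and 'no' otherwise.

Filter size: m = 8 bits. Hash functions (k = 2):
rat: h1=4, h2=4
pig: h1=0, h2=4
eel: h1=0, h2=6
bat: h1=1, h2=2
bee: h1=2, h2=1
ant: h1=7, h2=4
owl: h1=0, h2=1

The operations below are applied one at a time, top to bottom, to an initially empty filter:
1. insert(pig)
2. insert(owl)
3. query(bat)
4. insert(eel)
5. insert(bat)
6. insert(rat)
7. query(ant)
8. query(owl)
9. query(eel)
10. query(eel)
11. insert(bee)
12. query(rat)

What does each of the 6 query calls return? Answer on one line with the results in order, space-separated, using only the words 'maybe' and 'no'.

Start: bits=00000000
Op 1: insert pig -> sets bits 0 4 -> bits=10001000
Op 2: insert owl -> sets bits 0 1 -> bits=11001000
Op 3: query bat -> checks bit1=1, bit2=0 (has a 0) -> no
Op 4: insert eel -> sets bits 0 6 -> bits=11001010
Op 5: insert bat -> sets bits 1 2 -> bits=11101010
Op 6: insert rat -> sets bits 4 -> bits=11101010
Op 7: query ant -> checks bit4=1, bit7=0 (has a 0) -> no
Op 8: query owl -> checks bit0=1, bit1=1 (all 1) -> maybe
Op 9: query eel -> checks bit0=1, bit6=1 (all 1) -> maybe
Op 10: query eel -> checks bit0=1, bit6=1 (all 1) -> maybe
Op 11: insert bee -> sets bits 1 2 -> bits=11101010
Op 12: query rat -> checks bit4=1 (all 1) -> maybe
Query results in order: no no maybe maybe maybe maybe

Answer: no no maybe maybe maybe maybe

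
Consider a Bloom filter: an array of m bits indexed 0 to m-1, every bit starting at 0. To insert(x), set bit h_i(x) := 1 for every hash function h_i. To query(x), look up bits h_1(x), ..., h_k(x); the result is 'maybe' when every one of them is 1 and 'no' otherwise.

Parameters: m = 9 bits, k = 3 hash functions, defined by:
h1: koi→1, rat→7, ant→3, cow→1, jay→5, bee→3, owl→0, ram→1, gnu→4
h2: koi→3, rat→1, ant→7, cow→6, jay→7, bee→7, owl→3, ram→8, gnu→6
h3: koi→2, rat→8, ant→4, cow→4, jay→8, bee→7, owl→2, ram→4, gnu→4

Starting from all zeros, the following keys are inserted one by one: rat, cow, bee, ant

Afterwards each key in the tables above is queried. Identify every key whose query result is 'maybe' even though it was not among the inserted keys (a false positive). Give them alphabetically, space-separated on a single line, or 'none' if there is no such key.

Answer: gnu ram

Derivation:
Start: bits=000000000
After insert 'rat': sets bits 1 7 8 -> bits=010000011
After insert 'cow': sets bits 1 4 6 -> bits=010010111
After insert 'bee': sets bits 3 7 -> bits=010110111
After insert 'ant': sets bits 3 4 7 -> bits=010110111
Not inserted: gnu jay koi owl ram — query each against bits=010110111:
query gnu: checks bit4=1, bit6=1 (all 1) -> maybe => FALSE POSITIVE
query jay: checks bit5=0, bit7=1, bit8=1 (has a 0) -> no => not a false positive
query koi: checks bit1=1, bit2=0, bit3=1 (has a 0) -> no => not a false positive
query owl: checks bit0=0, bit2=0, bit3=1 (has a 0) -> no => not a false positive
query ram: checks bit1=1, bit4=1, bit8=1 (all 1) -> maybe => FALSE POSITIVE
False positives (alphabetical): gnu ram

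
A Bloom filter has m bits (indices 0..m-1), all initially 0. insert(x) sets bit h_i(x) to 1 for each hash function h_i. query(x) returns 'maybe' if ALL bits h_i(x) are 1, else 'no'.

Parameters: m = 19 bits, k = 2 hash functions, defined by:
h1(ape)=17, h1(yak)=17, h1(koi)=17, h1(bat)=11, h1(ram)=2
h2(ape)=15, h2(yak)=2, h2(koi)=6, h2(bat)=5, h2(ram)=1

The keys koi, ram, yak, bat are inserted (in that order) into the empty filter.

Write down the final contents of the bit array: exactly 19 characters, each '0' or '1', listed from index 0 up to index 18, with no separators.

Start: bits=0000000000000000000
After insert 'koi': sets bits 6 17 -> bits=0000001000000000010
After insert 'ram': sets bits 1 2 -> bits=0110001000000000010
After insert 'yak': sets bits 2 17 -> bits=0110001000000000010
After insert 'bat': sets bits 5 11 -> bits=0110011000010000010

Answer: 0110011000010000010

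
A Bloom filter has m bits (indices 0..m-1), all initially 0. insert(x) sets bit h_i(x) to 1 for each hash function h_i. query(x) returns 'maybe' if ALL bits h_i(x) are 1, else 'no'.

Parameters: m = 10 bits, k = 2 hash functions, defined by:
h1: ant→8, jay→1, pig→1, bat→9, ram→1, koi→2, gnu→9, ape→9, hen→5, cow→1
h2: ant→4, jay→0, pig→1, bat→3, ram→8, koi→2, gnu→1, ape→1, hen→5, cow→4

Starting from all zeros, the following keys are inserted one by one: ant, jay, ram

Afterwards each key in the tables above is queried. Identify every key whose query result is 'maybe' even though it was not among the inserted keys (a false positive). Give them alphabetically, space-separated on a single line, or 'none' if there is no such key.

Answer: cow pig

Derivation:
Start: bits=0000000000
After insert 'ant': sets bits 4 8 -> bits=0000100010
After insert 'jay': sets bits 0 1 -> bits=1100100010
After insert 'ram': sets bits 1 8 -> bits=1100100010
Not inserted: ape bat cow gnu hen koi pig — query each against bits=1100100010:
query ape: checks bit1=1, bit9=0 (has a 0) -> no => not a false positive
query bat: checks bit3=0, bit9=0 (has a 0) -> no => not a false positive
query cow: checks bit1=1, bit4=1 (all 1) -> maybe => FALSE POSITIVE
query gnu: checks bit1=1, bit9=0 (has a 0) -> no => not a false positive
query hen: checks bit5=0 (has a 0) -> no => not a false positive
query koi: checks bit2=0 (has a 0) -> no => not a false positive
query pig: checks bit1=1 (all 1) -> maybe => FALSE POSITIVE
False positives (alphabetical): cow pig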